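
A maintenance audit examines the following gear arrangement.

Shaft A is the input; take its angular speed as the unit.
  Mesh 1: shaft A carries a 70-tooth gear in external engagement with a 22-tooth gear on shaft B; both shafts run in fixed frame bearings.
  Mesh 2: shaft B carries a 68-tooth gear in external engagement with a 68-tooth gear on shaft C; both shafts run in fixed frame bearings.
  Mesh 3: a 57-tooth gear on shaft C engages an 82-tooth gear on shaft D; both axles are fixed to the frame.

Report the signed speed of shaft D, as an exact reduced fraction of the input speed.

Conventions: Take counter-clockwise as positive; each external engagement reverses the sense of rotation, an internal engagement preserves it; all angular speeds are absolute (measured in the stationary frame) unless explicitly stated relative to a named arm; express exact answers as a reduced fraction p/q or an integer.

3-mesh fixed-axis compound train (all bearings frame-fixed)
mesh 1 [70T→22T]: |ω|/ω_in = 1×70/22 = 35/11, sense flips to −
mesh 2 [68T→68T]: |ω|/ω_in = (35/11)×68/68 = 35/11, sense flips to +
mesh 3 [57T→82T]: |ω|/ω_in = (35/11)×57/82 = 1995/902, sense flips to −
signed output speed (× input speed) = -1995/902

-1995/902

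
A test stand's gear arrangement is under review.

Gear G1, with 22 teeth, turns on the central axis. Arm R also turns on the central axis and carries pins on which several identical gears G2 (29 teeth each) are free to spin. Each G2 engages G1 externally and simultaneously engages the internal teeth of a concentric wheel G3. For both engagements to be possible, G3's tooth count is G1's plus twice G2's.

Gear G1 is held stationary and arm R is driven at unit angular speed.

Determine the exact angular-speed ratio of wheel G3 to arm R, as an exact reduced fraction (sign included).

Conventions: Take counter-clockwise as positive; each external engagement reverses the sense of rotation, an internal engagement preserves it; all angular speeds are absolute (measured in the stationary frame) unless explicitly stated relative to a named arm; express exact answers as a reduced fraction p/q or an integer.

recognized (axles ride arm R): planetary set, 22/29/80 teeth
ring teeth: 22 + 2·29 = 80
22(ω_sun−ω_arm) = −80(ω_ring−ω_arm),  ω_sun = 0, ω_arm = 1
ω_ring = 1 − (22/80)(0−1) = 51/40
ω_out/ω_in = 51/40

51/40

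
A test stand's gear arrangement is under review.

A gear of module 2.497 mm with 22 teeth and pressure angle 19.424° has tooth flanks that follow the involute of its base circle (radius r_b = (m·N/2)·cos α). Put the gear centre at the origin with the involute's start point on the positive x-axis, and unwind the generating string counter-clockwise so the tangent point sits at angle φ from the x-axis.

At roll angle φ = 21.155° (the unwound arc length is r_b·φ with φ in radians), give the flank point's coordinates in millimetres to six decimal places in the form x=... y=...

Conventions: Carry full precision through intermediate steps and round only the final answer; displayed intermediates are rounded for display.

recognized (one wheel, involute flank): single-mesh tooth geometry, m = 2.497, N = 22
pitch radius r_p = m·N/2 = 2.497·22/2 = 27.467000
base radius r_b = r_p·cos α = 27.467000·cos 19.424° = 25.903673
roll angle φ = 21.155° = 0.36922440 rad
x = r_b·(cos φ + φ·sin φ) = 27.609630
y = r_b·(sin φ − φ·cos φ) = 0.428725

x=27.609630 y=0.428725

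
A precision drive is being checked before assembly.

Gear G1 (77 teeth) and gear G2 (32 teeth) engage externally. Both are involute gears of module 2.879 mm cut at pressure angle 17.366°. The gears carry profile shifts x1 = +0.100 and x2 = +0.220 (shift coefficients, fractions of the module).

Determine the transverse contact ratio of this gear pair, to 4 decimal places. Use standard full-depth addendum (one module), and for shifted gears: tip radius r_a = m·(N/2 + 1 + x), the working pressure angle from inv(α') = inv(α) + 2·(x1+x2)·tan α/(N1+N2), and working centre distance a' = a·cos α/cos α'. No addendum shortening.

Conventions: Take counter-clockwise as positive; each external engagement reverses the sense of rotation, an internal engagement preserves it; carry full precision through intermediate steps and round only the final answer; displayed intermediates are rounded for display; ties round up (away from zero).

recognized (one external pair, fixed centres): single-mesh tooth geometry, m = 2.879, N1 = 77, N2 = 32
base radii: r_b1 = 105.789080, r_b2 = 43.964293
tip radii: r_a1 = 114.008400, r_a2 = 49.576380
inv(α') = inv(17.366°) + 2·(+0.100+0.220)·tan α/(77+32) = 0.01147177  ⇒  α' = 18.37751°
a' = a·cos α / cos α' = 156.9055·cos 17.366°/cos 18.37751° = 157.801265
action lengths: √(r_a1²−r_b1²) = 42.503951, √(r_a2²−r_b2²) = 22.911971
base pitch p_b = π·m·cos α = 8.632369
CR = (42.503951 + 22.911971 − 157.801265·sin 18.37751°)/8.632369 = 1.814667
contact ratio ≈ 1.8147

1.8147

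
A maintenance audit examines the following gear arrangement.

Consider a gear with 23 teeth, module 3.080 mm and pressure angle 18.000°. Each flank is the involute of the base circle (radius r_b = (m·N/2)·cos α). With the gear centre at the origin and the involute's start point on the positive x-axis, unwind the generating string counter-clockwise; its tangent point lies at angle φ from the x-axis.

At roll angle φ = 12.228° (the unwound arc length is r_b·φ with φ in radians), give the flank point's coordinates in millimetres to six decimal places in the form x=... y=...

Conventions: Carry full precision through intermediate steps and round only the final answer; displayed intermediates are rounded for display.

recognized (one wheel, involute flank): single-mesh tooth geometry, m = 3.080, N = 23
pitch radius r_p = m·N/2 = 3.080·23/2 = 35.420000
base radius r_b = r_p·cos α = 35.420000·cos 18.000° = 33.686422
roll angle φ = 12.228° = 0.21341886 rad
x = r_b·(cos φ + φ·sin φ) = 34.444876
y = r_b·(sin φ − φ·cos φ) = 0.108656

x=34.444876 y=0.108656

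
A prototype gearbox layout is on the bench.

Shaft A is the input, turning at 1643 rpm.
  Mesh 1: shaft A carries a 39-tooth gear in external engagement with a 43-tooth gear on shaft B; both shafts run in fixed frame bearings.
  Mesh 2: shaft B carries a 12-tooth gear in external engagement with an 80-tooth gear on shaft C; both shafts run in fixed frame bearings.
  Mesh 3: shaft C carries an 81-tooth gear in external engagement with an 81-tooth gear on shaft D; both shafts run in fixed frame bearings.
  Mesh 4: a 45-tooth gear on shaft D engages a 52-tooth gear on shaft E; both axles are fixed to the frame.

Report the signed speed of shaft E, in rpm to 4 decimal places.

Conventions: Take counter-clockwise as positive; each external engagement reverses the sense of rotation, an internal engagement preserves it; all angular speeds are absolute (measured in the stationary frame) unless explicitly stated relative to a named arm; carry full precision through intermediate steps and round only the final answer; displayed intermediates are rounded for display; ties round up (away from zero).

class = fixed-axis compound train [4 meshes; 4 ratios multiply, 4 sense flips]
mesh 1 [39T→43T]: ω = 1643.0000×39/43 = 1490.1628 rpm, sense flips to −
mesh 2 [12T→80T]: ω = 1490.1628×12/80 = 223.5244 rpm, sense flips to +
mesh 3 [81T→81T]: ω = 223.5244×81/81 = 223.5244 rpm, sense flips to −
mesh 4 [45T→52T]: ω = 223.5244×45/52 = 193.4346 rpm, sense flips to +
signed output speed = +193.4346 rpm

+193.4346 rpm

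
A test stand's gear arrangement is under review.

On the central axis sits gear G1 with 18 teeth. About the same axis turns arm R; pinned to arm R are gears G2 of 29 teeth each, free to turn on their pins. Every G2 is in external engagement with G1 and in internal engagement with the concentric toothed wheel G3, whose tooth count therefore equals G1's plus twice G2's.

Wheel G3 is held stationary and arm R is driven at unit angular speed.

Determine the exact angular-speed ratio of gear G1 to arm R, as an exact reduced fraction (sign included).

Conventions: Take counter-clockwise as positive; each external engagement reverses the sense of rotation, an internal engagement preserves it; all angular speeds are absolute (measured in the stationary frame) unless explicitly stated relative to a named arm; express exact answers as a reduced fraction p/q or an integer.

47/9

planetary set (18T centre, 29T on arm, 76T internal) — Willis relation
ring teeth: 18 + 2·29 = 76
18(ω_sun−ω_arm) = −76(ω_ring−ω_arm),  ω_ring = 0, ω_arm = 1
ω_sun = 1 − (76/18)(0−1) = 47/9
ω_out/ω_in = 47/9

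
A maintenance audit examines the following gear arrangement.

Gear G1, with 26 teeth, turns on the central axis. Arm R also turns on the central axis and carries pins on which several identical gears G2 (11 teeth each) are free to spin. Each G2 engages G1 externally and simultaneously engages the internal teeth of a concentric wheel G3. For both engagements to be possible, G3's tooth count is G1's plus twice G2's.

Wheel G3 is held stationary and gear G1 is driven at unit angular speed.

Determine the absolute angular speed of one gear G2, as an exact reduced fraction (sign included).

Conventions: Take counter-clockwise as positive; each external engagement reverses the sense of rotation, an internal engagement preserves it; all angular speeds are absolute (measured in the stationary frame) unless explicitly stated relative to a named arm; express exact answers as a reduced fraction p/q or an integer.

class = planetary set [G3 = 26+2·11 = 48; Willis about the carrier]
ring teeth: 26 + 2·11 = 48
26(ω_sun−ω_arm) = −48(ω_ring−ω_arm),  ω_ring = 0, ω_sun = 1
26(1−ω_arm) = −48(0−ω_arm)  ⇒  74·ω_arm = 26  ⇒  ω_arm = 13/37
sun–planet mesh: 26·(1−13/37) = −11·(ω_p−ω_arm)  ⇒  ω_p−ω_arm = -624/407
ω_p = 13/37 − 624/407 = -13/11
exact speed ratio = -13/11

-13/11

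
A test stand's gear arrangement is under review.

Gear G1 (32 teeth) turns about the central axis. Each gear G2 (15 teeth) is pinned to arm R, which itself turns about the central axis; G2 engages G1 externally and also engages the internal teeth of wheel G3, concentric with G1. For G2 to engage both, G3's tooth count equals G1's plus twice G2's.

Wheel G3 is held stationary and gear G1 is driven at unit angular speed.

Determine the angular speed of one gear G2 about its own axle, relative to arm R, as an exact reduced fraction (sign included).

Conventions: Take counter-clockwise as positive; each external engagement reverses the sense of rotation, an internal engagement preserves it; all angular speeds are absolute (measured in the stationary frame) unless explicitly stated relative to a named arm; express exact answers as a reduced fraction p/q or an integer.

-992/705

class = planetary set [G3 = 32+2·15 = 62; Willis about the carrier]
ring teeth: 32 + 2·15 = 62
32(ω_sun−ω_arm) = −62(ω_ring−ω_arm),  ω_ring = 0, ω_sun = 1
32(1−ω_arm) = −62(0−ω_arm)  ⇒  94·ω_arm = 32  ⇒  ω_arm = 16/47
sun–planet mesh: 32·(1−16/47) = −15·(ω_p−ω_arm)  ⇒  ω_p−ω_arm = -992/705
exact speed ratio = -992/705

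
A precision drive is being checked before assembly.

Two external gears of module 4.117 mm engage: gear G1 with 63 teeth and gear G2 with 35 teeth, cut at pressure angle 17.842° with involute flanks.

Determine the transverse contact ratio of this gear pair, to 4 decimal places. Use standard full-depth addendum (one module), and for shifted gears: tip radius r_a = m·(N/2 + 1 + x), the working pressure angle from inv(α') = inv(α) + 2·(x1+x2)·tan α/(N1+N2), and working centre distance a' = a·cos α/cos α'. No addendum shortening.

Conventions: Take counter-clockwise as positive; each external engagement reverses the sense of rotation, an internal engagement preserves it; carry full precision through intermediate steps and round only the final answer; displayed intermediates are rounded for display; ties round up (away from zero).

1.8624

recognized (one external pair, fixed centres): single-mesh tooth geometry, m = 4.117, N1 = 63, N2 = 35
base radii: r_b1 = 123.448282, r_b2 = 68.582379
tip radii: r_a1 = 133.802500, r_a2 = 76.164500
no profile shift: α' = α, a' = a
action lengths: √(r_a1²−r_b1²) = 51.610373, √(r_a2²−r_b2²) = 33.128361
base pitch p_b = π·m·cos α = 12.311880
CR = (51.610373 + 33.128361 − 201.733000·sin 17.84200°)/12.311880 = 1.862357
contact ratio ≈ 1.8624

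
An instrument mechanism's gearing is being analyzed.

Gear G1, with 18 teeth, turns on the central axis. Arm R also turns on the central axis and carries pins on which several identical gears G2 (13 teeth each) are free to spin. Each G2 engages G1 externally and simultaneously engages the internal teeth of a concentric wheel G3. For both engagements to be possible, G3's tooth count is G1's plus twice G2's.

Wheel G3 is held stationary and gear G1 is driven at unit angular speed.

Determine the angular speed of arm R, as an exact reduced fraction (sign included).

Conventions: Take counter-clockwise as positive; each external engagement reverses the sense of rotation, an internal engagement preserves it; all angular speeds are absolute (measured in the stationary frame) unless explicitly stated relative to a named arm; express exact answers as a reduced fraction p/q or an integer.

topology: planetary set — G1 18T / G2 13T / G3 44T, arm = carrier (Willis)
ring teeth: 18 + 2·13 = 44
18(ω_sun−ω_arm) = −44(ω_ring−ω_arm),  ω_ring = 0, ω_sun = 1
18(1−ω_arm) = −44(0−ω_arm)  ⇒  62·ω_arm = 18  ⇒  ω_arm = 9/31
exact speed ratio = 9/31

9/31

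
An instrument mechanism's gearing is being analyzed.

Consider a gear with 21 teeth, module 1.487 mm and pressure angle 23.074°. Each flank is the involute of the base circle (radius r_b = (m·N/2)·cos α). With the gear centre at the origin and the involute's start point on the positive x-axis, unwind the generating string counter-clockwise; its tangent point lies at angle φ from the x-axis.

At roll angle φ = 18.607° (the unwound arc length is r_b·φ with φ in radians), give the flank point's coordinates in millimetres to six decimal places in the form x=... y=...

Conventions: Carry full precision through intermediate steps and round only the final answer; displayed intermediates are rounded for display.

x=15.102026 y=0.162271

recognized (one wheel, involute flank): single-mesh tooth geometry, m = 1.487, N = 21
pitch radius r_p = m·N/2 = 1.487·21/2 = 15.613500
base radius r_b = r_p·cos α = 15.613500·cos 23.074° = 14.364411
roll angle φ = 18.607° = 0.32475341 rad
x = r_b·(cos φ + φ·sin φ) = 15.102026
y = r_b·(sin φ − φ·cos φ) = 0.162271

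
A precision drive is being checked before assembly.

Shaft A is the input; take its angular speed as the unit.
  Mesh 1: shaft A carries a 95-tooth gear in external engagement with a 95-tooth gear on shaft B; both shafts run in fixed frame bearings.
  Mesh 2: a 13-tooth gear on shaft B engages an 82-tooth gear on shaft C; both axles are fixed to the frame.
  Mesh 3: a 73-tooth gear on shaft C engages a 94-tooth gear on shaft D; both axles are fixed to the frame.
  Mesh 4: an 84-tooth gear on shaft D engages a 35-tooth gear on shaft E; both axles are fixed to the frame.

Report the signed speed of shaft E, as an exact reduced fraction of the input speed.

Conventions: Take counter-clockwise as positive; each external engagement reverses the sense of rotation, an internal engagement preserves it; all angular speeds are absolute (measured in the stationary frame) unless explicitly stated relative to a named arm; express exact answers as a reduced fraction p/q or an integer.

2847/9635

4-mesh fixed-axis compound train (all bearings frame-fixed)
mesh 1 [95T→95T]: |ω|/ω_in = 1×95/95 = 1, sense flips to −
mesh 2 [13T→82T]: |ω|/ω_in = 1×13/82 = 13/82, sense flips to +
mesh 3 [73T→94T]: |ω|/ω_in = (13/82)×73/94 = 949/7708, sense flips to −
mesh 4 [84T→35T]: |ω|/ω_in = (949/7708)×84/35 = 2847/9635, sense flips to +
signed output speed (× input speed) = 2847/9635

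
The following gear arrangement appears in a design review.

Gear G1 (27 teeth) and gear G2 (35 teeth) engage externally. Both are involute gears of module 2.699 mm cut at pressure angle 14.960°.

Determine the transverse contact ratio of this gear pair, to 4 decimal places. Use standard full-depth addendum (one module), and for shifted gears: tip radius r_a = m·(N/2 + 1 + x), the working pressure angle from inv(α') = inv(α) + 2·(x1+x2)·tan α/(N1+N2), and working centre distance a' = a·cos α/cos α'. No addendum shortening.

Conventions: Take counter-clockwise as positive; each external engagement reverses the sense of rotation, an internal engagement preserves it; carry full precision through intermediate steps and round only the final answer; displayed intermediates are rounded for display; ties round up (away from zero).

1.9255

recognized (one external pair, fixed centres): single-mesh tooth geometry, m = 2.699, N1 = 27, N2 = 35
base radii: r_b1 = 35.201531, r_b2 = 45.631615
tip radii: r_a1 = 39.135500, r_a2 = 49.931500
no profile shift: α' = α, a' = a
action lengths: √(r_a1²−r_b1²) = 17.100864, √(r_a2²−r_b2²) = 20.270925
base pitch p_b = π·m·cos α = 8.191768
CR = (17.100864 + 20.270925 − 83.669000·sin 14.96000°)/8.191768 = 1.925480
contact ratio ≈ 1.9255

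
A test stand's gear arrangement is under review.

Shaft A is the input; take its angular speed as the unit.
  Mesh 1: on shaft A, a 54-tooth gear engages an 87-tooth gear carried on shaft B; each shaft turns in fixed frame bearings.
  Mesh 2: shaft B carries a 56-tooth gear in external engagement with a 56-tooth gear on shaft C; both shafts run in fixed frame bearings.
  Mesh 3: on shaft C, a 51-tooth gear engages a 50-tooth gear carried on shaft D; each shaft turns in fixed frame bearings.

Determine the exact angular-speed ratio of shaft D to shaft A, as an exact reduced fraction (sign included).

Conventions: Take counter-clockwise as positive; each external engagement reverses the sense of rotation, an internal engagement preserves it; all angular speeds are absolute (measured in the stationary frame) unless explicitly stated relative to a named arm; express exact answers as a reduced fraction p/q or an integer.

class = fixed-axis compound train [3 meshes; 3 ratios multiply, 3 sense flips]
mesh 1 [54T→87T]: running ratio 18/29, sense −
mesh 2 [56T→56T]: running ratio 18/29, sense +
mesh 3 [51T→50T]: running ratio 459/725, sense −
ω_out/ω_in = -459/725

-459/725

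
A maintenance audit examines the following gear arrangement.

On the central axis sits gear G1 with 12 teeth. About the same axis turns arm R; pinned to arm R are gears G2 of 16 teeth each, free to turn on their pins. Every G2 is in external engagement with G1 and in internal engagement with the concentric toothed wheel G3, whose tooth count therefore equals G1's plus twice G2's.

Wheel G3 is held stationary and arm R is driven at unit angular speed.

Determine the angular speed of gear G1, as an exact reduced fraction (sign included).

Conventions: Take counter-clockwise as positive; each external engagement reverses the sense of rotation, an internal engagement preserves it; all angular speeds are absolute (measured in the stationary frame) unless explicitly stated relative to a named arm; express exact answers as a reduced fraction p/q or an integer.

class = planetary set [G3 = 12+2·16 = 44; Willis about the carrier]
ring teeth: 12 + 2·16 = 44
12(ω_sun−ω_arm) = −44(ω_ring−ω_arm),  ω_ring = 0, ω_arm = 1
ω_sun = 1 − (44/12)(0−1) = 14/3
exact speed ratio = 14/3

14/3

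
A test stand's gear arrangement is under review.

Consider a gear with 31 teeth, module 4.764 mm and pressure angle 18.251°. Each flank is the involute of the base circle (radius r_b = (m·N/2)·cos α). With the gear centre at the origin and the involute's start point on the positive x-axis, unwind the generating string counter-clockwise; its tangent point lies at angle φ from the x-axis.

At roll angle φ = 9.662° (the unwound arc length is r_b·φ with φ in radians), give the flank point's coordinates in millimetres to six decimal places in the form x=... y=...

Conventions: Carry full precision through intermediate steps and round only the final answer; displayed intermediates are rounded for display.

x=71.117318 y=0.111780

single-mesh involute tooth geometry (31T wheel at module 4.764)
pitch radius r_p = m·N/2 = 4.764·31/2 = 73.842000
base radius r_b = r_p·cos α = 73.842000·cos 18.251° = 70.127279
roll angle φ = 9.662° = 0.16863371 rad
x = r_b·(cos φ + φ·sin φ) = 71.117318
y = r_b·(sin φ − φ·cos φ) = 0.111780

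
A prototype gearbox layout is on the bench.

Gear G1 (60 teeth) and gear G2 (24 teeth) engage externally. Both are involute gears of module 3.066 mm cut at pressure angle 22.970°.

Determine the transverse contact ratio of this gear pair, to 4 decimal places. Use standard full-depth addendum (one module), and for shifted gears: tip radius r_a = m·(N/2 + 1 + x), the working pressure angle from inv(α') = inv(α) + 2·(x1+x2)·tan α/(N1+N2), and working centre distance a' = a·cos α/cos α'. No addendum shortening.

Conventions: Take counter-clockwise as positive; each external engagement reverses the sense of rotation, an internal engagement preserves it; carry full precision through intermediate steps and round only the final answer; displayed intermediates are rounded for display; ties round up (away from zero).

single-mesh involute tooth geometry (60T engaging 24T at module 3.066)
base radii: r_b1 = 84.686843, r_b2 = 33.874737
tip radii: r_a1 = 95.046000, r_a2 = 39.858000
no profile shift: α' = α, a' = a
action lengths: √(r_a1²−r_b1²) = 43.149517, √(r_a2²−r_b2²) = 21.003865
base pitch p_b = π·m·cos α = 8.868385
CR = (43.149517 + 21.003865 − 128.772000·sin 22.97000°)/8.868385 = 1.567391
contact ratio ≈ 1.5674

1.5674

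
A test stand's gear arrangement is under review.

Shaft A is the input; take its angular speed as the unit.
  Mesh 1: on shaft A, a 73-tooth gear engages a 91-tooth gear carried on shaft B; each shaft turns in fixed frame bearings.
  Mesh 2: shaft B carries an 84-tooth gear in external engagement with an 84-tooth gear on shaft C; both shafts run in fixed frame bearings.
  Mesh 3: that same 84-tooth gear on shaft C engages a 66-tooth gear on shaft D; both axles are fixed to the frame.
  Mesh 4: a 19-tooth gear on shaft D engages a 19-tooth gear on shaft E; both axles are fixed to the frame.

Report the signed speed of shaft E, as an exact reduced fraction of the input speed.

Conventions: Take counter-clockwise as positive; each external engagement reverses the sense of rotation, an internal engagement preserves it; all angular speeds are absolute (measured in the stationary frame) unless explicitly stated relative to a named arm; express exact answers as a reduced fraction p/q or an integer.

146/143

4-mesh fixed-axis compound train (all bearings frame-fixed)
mesh 1 [73T→91T]: |ω|/ω_in = 1×73/91 = 73/91, sense flips to −
mesh 2 [84T→84T]: |ω|/ω_in = (73/91)×84/84 = 73/91, sense flips to +
mesh 3 [84T→66T]: |ω|/ω_in = (73/91)×84/66 = 146/143, sense flips to −
mesh 4 [19T→19T]: |ω|/ω_in = (146/143)×19/19 = 146/143, sense flips to +
signed output speed (× input speed) = 146/143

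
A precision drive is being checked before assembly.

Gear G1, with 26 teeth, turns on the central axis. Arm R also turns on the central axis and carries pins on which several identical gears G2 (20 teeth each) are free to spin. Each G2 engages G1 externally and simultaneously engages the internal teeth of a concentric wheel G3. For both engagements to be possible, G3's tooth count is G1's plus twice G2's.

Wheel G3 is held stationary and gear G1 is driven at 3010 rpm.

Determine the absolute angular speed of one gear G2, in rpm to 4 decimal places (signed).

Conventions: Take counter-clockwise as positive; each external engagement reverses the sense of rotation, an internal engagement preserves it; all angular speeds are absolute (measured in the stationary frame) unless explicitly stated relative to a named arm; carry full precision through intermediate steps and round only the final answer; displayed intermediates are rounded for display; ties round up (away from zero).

topology: planetary set — G1 26T / G2 20T / G3 66T, arm = carrier (Willis)
normalise by the input: solve with ω_sun = 1, then scale by 3010 rpm
ring teeth: 26 + 2·20 = 66
26(ω_sun−ω_arm) = −66(ω_ring−ω_arm),  ω_ring = 0, ω_sun = 1
26(1−ω_arm) = −66(0−ω_arm)  ⇒  92·ω_arm = 26  ⇒  ω_arm = 13/46
sun–planet mesh: 26·(1−13/46) = −20·(ω_p−ω_arm)  ⇒  ω_p−ω_arm = -429/460
ω_p = 13/46 − 429/460 = -13/20
scale: ω_p = -13/20 × 3010 rpm = -1956.5000 rpm

-1956.5000 rpm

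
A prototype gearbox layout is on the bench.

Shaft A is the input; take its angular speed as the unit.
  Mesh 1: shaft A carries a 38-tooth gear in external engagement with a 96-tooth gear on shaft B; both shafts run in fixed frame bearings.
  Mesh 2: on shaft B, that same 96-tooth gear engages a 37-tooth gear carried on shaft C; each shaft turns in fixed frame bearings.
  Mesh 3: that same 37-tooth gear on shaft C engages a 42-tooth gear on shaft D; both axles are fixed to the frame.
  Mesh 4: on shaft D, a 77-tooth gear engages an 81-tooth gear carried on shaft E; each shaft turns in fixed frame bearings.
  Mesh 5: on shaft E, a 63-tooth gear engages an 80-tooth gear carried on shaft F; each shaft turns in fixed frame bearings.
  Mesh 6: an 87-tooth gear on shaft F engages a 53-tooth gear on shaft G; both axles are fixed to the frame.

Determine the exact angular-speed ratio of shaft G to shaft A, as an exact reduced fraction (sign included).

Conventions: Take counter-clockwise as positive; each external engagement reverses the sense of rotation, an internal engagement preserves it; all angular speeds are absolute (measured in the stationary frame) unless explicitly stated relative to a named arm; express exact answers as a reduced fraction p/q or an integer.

class = fixed-axis compound train [6 meshes; 6 ratios multiply, 6 sense flips]
mesh 1 [38T→96T]: running ratio 19/48, sense −
mesh 2 [96T→37T]: running ratio 38/37, sense +
mesh 3 [37T→42T]: running ratio 19/21, sense −
mesh 4 [77T→81T]: running ratio 209/243, sense +
mesh 5 [63T→80T]: running ratio 1463/2160, sense −
mesh 6 [87T→53T]: running ratio 42427/38160, sense +
ω_out/ω_in = 42427/38160

42427/38160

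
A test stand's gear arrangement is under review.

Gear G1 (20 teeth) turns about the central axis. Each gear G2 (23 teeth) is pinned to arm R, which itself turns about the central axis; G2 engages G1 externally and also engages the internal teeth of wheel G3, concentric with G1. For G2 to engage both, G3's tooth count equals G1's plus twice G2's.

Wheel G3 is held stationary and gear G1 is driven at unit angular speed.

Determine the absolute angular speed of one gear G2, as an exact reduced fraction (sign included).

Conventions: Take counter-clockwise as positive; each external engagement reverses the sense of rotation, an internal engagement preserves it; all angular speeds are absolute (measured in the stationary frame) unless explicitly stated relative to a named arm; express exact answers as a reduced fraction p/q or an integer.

class = planetary set [G3 = 20+2·23 = 66; Willis about the carrier]
ring teeth: 20 + 2·23 = 66
20(ω_sun−ω_arm) = −66(ω_ring−ω_arm),  ω_ring = 0, ω_sun = 1
20(1−ω_arm) = −66(0−ω_arm)  ⇒  86·ω_arm = 20  ⇒  ω_arm = 10/43
sun–planet mesh: 20·(1−10/43) = −23·(ω_p−ω_arm)  ⇒  ω_p−ω_arm = -660/989
ω_p = 10/43 − 660/989 = -10/23
exact speed ratio = -10/23

-10/23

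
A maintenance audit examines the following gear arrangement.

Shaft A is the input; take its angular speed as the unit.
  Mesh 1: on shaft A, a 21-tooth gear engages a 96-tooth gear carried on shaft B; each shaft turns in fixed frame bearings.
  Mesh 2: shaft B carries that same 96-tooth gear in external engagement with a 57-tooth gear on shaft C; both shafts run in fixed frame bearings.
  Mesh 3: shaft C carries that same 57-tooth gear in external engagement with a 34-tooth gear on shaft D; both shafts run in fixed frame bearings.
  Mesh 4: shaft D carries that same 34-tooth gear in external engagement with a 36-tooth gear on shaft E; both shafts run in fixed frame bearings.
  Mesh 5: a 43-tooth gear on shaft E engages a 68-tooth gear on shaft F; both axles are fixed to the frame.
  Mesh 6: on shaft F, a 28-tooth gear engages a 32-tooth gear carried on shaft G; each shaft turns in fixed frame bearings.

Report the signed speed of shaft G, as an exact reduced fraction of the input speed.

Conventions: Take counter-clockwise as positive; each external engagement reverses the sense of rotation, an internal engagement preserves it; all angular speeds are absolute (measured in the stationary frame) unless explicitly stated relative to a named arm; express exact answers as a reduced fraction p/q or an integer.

2107/6528

6-mesh fixed-axis compound train (all bearings frame-fixed)
mesh 1 [21T→96T]: |ω|/ω_in = 1×21/96 = 7/32, sense flips to −
mesh 2 [96T→57T]: |ω|/ω_in = (7/32)×96/57 = 7/19, sense flips to +
mesh 3 [57T→34T]: |ω|/ω_in = (7/19)×57/34 = 21/34, sense flips to −
mesh 4 [34T→36T]: |ω|/ω_in = (21/34)×34/36 = 7/12, sense flips to +
mesh 5 [43T→68T]: |ω|/ω_in = (7/12)×43/68 = 301/816, sense flips to −
mesh 6 [28T→32T]: |ω|/ω_in = (301/816)×28/32 = 2107/6528, sense flips to +
signed output speed (× input speed) = 2107/6528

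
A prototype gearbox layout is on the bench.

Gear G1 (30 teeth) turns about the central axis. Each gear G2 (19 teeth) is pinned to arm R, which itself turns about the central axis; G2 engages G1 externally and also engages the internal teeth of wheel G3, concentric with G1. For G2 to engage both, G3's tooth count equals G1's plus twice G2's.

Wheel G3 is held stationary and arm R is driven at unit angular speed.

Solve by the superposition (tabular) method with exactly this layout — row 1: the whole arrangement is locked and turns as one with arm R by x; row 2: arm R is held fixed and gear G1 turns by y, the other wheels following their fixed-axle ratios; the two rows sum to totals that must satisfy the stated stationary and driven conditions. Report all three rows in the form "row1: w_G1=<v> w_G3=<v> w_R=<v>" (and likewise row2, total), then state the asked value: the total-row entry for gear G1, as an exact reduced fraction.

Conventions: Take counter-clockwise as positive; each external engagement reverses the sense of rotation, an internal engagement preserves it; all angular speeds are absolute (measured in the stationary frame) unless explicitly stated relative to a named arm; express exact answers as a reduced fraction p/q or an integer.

row1: w_G1=1 w_G3=1 w_R=1
row2: w_G1=34/15 w_G3=-1 w_R=0
total: w_G1=49/15 w_G3=0 w_R=1
asked value: 49/15

topology: planetary set — G1 30T / G2 19T / G3 68T, arm = carrier (Willis)
row 1: whole set turns with the arm by x
row 2 — arm fixed, fixed-axis ratios: sun y, ring −(30/68)·y, arm 0
boundary: total ω_ring = x − (30/68)·y = 0 and total ω_arm = x = 1  ⇒  y = 34/15, x = 1
row 2 ring = −(30/68)·34/15 = -1
totals (row 1 + row 2): sun 1 + 34/15 = 49/15, ring 1 + (-1) = 0, arm 1 + 0 = 1
asked cell (total, sun) = 49/15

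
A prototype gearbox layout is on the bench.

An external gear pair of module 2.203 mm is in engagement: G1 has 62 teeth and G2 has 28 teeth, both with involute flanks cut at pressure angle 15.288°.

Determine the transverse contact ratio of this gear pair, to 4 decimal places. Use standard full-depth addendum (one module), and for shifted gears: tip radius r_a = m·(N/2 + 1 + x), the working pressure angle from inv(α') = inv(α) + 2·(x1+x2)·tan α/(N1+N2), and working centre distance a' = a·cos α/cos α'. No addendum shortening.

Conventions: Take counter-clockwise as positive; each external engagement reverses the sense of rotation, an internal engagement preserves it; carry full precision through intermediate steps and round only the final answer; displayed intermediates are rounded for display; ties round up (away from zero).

1.9988

topology: single-mesh involute geometry — m = 2.203, 62T/28T pair
base radii: r_b1 = 65.876293, r_b2 = 29.750584
tip radii: r_a1 = 70.496000, r_a2 = 33.045000
no profile shift: α' = α, a' = a
action lengths: √(r_a1²−r_b1²) = 25.099803, √(r_a2²−r_b2²) = 14.383143
base pitch p_b = π·m·cos α = 6.676015
CR = (25.099803 + 14.383143 − 99.135000·sin 15.28800°)/6.676015 = 1.998785
contact ratio ≈ 1.9988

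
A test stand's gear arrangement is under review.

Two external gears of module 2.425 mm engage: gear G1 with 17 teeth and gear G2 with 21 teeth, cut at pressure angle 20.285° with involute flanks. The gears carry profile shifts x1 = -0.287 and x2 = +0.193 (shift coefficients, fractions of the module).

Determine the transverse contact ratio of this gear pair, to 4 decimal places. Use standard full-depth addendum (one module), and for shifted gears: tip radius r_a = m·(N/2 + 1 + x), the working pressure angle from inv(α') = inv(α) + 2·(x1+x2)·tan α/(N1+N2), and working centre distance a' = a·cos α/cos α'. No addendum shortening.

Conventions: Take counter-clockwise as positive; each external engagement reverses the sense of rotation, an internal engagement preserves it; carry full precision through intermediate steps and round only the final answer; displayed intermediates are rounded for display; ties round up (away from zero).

topology: single-mesh involute geometry — m = 2.425, 17T/21T pair
base radii: r_b1 = 19.334107, r_b2 = 23.883309
tip radii: r_a1 = 22.341525, r_a2 = 28.355525
inv(α') = inv(20.285°) + 2·(-0.287+0.193)·tan α/(17+21) = 0.01374498  ⇒  α' = 19.48428°
a' = a·cos α / cos α' = 46.0750·cos 20.285°/cos 19.48428° = 45.842686
action lengths: √(r_a1²−r_b1²) = 11.195358, √(r_a2²−r_b2²) = 15.284743
base pitch p_b = π·m·cos α = 7.145869
CR = (11.195358 + 15.284743 − 45.842686·sin 19.48428°)/7.145869 = 1.565850
contact ratio ≈ 1.5658

1.5658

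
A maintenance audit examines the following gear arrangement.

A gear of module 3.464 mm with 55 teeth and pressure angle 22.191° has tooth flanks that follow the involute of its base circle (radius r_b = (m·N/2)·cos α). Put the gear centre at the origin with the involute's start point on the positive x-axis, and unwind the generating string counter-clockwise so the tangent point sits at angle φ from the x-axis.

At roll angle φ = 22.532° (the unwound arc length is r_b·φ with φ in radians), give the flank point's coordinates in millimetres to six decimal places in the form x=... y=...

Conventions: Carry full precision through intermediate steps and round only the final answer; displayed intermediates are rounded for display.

x=94.763092 y=1.760627

class = single-mesh tooth geometry [base-circle involute, m = 3.464, 55T]
pitch radius r_p = m·N/2 = 3.464·55/2 = 95.260000
base radius r_b = r_p·cos α = 95.260000·cos 22.191° = 88.204085
roll angle φ = 22.532° = 0.39325759 rad
x = r_b·(cos φ + φ·sin φ) = 94.763092
y = r_b·(sin φ − φ·cos φ) = 1.760627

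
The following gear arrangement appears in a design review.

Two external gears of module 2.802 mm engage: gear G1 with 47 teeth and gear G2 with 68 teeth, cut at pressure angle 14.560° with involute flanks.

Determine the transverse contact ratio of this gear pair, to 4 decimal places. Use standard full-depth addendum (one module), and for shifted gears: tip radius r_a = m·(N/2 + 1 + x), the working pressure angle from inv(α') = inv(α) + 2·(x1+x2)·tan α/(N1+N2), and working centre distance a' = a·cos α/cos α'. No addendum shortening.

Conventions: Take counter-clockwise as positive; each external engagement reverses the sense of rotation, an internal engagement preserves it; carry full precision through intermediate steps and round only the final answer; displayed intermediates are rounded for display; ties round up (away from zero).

recognized (one external pair, fixed centres): single-mesh tooth geometry, m = 2.802, N1 = 47, N2 = 68
base radii: r_b1 = 63.732318, r_b2 = 92.208460
tip radii: r_a1 = 68.649000, r_a2 = 98.070000
no profile shift: α' = α, a' = a
action lengths: √(r_a1²−r_b1²) = 25.512289, √(r_a2²−r_b2²) = 33.396479
base pitch p_b = π·m·cos α = 8.520042
CR = (25.512289 + 33.396479 − 161.115000·sin 14.56000°)/8.520042 = 2.160256
contact ratio ≈ 2.1603

2.1603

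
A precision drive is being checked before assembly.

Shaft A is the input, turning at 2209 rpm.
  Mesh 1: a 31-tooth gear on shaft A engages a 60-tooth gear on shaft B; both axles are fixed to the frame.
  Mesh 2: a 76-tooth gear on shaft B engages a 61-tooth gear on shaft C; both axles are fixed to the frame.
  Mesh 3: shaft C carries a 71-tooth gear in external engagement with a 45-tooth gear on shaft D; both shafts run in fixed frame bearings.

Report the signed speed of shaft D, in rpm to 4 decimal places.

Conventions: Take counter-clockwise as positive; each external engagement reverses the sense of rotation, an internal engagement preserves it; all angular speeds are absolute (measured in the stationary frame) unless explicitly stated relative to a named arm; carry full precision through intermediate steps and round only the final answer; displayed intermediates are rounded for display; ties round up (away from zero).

topology: fixed-axis compound train — 3 meshes, A→D
mesh 1 [31T→60T]: ω = 2209.0000×31/60 = 1141.3167 rpm, sense flips to −
mesh 2 [76T→61T]: ω = 1141.3167×76/61 = 1421.9683 rpm, sense flips to +
mesh 3 [71T→45T]: ω = 1421.9683×71/45 = 2243.5500 rpm, sense flips to −
signed output speed = -2243.5500 rpm

-2243.5500 rpm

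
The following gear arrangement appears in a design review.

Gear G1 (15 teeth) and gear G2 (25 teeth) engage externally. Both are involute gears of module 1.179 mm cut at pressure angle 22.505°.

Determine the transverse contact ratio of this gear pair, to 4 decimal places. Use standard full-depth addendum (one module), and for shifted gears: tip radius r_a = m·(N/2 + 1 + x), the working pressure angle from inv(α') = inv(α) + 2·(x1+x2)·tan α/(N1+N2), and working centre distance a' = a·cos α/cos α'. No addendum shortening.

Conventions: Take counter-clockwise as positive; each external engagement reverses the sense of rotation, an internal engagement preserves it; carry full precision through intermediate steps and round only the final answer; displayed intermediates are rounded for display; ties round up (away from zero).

single-mesh involute tooth geometry (15T engaging 25T at module 1.179)
base radii: r_b1 = 8.169109, r_b2 = 13.615182
tip radii: r_a1 = 10.021500, r_a2 = 15.916500
no profile shift: α' = α, a' = a
action lengths: √(r_a1²−r_b1²) = 5.804835, √(r_a2²−r_b2²) = 8.243894
base pitch p_b = π·m·cos α = 3.421869
CR = (5.804835 + 8.243894 − 23.580000·sin 22.50500°)/3.421869 = 1.467956
contact ratio ≈ 1.4680

1.4680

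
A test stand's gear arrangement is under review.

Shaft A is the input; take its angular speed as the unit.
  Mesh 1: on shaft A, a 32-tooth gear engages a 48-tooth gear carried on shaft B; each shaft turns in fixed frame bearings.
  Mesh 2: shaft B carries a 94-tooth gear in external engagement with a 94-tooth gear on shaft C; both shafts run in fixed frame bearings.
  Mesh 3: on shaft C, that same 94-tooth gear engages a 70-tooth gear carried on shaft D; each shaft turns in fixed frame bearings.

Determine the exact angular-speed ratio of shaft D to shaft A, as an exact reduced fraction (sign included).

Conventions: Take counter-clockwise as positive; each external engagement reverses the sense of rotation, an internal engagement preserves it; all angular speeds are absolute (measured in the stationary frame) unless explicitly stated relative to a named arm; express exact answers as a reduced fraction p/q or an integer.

-94/105

class = fixed-axis compound train [3 meshes; 3 ratios multiply, 3 sense flips]
mesh 1 [32T→48T]: running ratio 2/3, sense −
mesh 2 [94T→94T]: running ratio 2/3, sense +
mesh 3 [94T→70T]: running ratio 94/105, sense −
ω_out/ω_in = -94/105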